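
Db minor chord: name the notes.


Minor triad = root + minor 3rd (3 semitones) + perfect 5th (7 semitones)
A triad on Db stacks thirds, so the chord tones use letter names D-F-A
Root: Db
Minor 3rd above Db: Fb
Perfect 5th above Db: Ab
Chord = Db Fb Ab


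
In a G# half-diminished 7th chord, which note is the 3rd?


Let's work it out.
Half-diminished 7th chord = root + minor 3rd + diminished 5th + minor 7th
Seventh chords stack in thirds, so the letter names are G-B-D-F
Root: G#
Minor 3rd above G#: B
Diminished 5th above G#: D
Minor 7th above G#: F#
The 3rd = B


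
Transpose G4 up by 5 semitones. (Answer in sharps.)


G4: chromatic position 7 in octave 4 → absolute = 4×12 + 7 = 55
Transpose up 5: 55 + 5 = 60
60 = 5×12 + 0 → C in octave 5
Result = C5


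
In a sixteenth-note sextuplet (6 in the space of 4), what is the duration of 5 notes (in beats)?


Reasoning:
Sextuplet: 6 notes occupy the space of 4 sixteenth notes
Space = 4 × 1/4 = 1 beat
Each sextuplet note = 1 / 6 = 1/6 beats
5 notes = 5 × 1/6 = 5/6
= 5/6 beats


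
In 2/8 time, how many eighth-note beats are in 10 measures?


Working:
Time signature 2/8: the bottom number 8 means the eighth note gets one count
The top number 2 means 2 eighth-note beats per measure
Total = 2 × 10 measures
= 20 eighth-note beats


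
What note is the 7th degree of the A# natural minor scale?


Step by step:
Natural minor scale pattern: W-H-W-W-H-W-W (2-1-2-2-1-2-2 semitones)
Starting from A#:
  A# + 2 semitones → B#
  B# + 1 semitone → C#
  C# + 2 semitones → D#
  D# + 2 semitones → E#
  E# + 1 semitone → F#
  F# + 2 semitones → G#
  G# + 2 semitones → A#
Scale: A# B# C# D# E# F# G#
Degree 7 = G#


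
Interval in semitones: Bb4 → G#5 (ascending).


Working:
Absolute semitone position = octave×12 + chromatic position
Bb4: 4×12 + 10 = 58
G#5: 5×12 + 8 = 68
Difference = 68 - 58 = 10
= 10 semitones


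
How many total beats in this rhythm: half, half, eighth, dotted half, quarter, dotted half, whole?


Beat values:
  half = 2 beats
  half = 2 beats
  eighth = 0.5 beats
  dotted half = 3 beats
  quarter = 1 beat
  dotted half = 3 beats
  whole = 4 beats
Sum = 2 + 2 + 0.5 + 3 + 1 + 3 + 4
= 15.5 beats


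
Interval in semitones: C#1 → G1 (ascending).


Working:
Absolute semitone position = octave×12 + chromatic position
C#1: 1×12 + 1 = 13
G1: 1×12 + 7 = 19
Difference = 19 - 13 = 6
= 6 semitones


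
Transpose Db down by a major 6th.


Step by step:
major 6th: 6 letter names, 9 semitones
Letter: D - 5 → F
Pitch: Db - 9 semitones, spelled as an F → Fb
= Fb


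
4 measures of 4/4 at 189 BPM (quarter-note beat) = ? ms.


Step by step:
Quarter-note beat duration = 60000 / 189 ms
Beats per measure (4/4) = 4
One measure = 4 × 60000 / 189 = 240000 / 189 ms
4 measures = 4 × 240000 / 189 = 960000 / 189
= 5079.4 ms


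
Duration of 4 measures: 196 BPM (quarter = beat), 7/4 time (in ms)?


Let's work it out.
Quarter-note beat duration = 60000 / 196 ms
Beats per measure (7/4) = 7
One measure = 7 × 60000 / 196 = 420000 / 196 ms
4 measures = 4 × 420000 / 196 = 1680000 / 196
= 8571.4 ms


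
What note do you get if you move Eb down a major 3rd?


Solution.
major 3rd: 3 letter names, 4 semitones
Letter: E - 2 → C
Pitch: Eb - 4 semitones, spelled as a C → Cb
= Cb


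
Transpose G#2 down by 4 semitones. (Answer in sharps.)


Solution.
G#2: chromatic position 8 in octave 2 → absolute = 2×12 + 8 = 32
Transpose down 4: 32 - 4 = 28
28 = 2×12 + 4 → E in octave 2
Result = E2


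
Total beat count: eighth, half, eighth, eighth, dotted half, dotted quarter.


Beat values:
  eighth = 0.5 beats
  half = 2 beats
  eighth = 0.5 beats
  eighth = 0.5 beats
  dotted half = 3 beats
  dotted quarter = 1.5 beats
Sum = 0.5 + 2 + 0.5 + 0.5 + 3 + 1.5
= 8 beats


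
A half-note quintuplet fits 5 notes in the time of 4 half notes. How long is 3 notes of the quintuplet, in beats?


Reasoning:
Quintuplet: 5 notes occupy the space of 4 half notes
Space = 4 × 2 = 8 beats
Each quintuplet note = 8 / 5 = 8/5 beats
3 notes = 3 × 8/5 = 24/5
= 24/5 beats


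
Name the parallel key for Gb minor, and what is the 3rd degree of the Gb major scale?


Working:
Parallel keys share the same tonic but differ in mode
Gb minor → parallel is Gb major
Gb major scale: Gb Ab Bb Cb Db Eb F
= Gb major; 3rd degree = Bb


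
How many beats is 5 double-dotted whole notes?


Base whole note = 4 beats
Dot 1 adds half the previous value: +2
Dot 2 adds half the previous value: +1
One double-dotted whole = 4 + 2 + 1 = 7
5 of them = 5 × 7 = 35
= 35 beats


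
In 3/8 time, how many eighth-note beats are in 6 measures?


Working:
Time signature 3/8: the bottom number 8 means the eighth note gets one count
The top number 3 means 3 eighth-note beats per measure
Total = 3 × 6 measures
= 18 eighth-note beats


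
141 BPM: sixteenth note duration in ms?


Step by step:
One quarter-note beat = 60000 / BPM = 60000 / 141 ms
Sixteenth note = 1/4 × quarter note
Duration = 1/4 × 60000 / 141 = 15000 / 141
= 106.4 ms


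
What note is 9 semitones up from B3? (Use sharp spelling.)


Let's work it out.
B3: chromatic position 11 in octave 3 → absolute = 3×12 + 11 = 47
Transpose up 9: 47 + 9 = 56
56 = 4×12 + 8 → G# in octave 4
Result = G#4


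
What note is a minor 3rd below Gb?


Step by step:
A 3rd spans 3 letter names, so from G we land on E
A minor 3rd = 3 semitones below Gb
Spell E at that pitch: Eb
= Eb


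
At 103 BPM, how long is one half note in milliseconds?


Reasoning:
One quarter-note beat = 60000 / BPM = 60000 / 103 ms
Half note = 2 × quarter note
Duration = 2 × 60000 / 103 = 120000 / 103
= 1165.0 ms


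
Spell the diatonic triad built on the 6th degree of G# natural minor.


G# natural minor scale: G# A# B C# D# E F#
Diatonic triad on degree 6 stacks scale notes 6, 1, 3: E G# B
E→G# = 4 semitones; E→B = 7 semitones → major triad
= E G# B (major)


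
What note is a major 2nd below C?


Reasoning:
A 2nd spans 2 letter names, so from C we land on B
A major 2nd = 2 semitones below C
Spell B at that pitch: Bb
= Bb


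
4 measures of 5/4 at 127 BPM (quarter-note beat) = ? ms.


Step by step:
Quarter-note beat duration = 60000 / 127 ms
Beats per measure (5/4) = 5
One measure = 5 × 60000 / 127 = 300000 / 127 ms
4 measures = 4 × 300000 / 127 = 1200000 / 127
= 9448.8 ms


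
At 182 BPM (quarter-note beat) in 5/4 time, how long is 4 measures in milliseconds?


Working:
Quarter-note beat duration = 60000 / 182 ms
Beats per measure (5/4) = 5
One measure = 5 × 60000 / 182 = 300000 / 182 ms
4 measures = 4 × 300000 / 182 = 1200000 / 182
= 6593.4 ms


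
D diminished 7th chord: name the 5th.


Reasoning:
Diminished 7th chord = root + minor 3rd + diminished 5th + diminished 7th
Seventh chords stack in thirds, so the letter names are D-F-A-C
Root: D
Minor 3rd above D: F
Diminished 5th above D: Ab
Diminished 7th above D: Cb
The 5th = Ab


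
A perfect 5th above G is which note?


Step by step:
A 5th spans 5 letter names, so from G we land on D
A perfect 5th = 7 semitones above G
Spell D at that pitch: D
= D


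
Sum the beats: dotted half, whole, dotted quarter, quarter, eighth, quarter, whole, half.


Beat values:
  dotted half = 3 beats
  whole = 4 beats
  dotted quarter = 1.5 beats
  quarter = 1 beat
  eighth = 0.5 beats
  quarter = 1 beat
  whole = 4 beats
  half = 2 beats
Sum = 3 + 4 + 1.5 + 1 + 0.5 + 1 + 4 + 2
= 17 beats


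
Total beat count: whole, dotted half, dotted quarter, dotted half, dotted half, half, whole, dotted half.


Reasoning:
Beat values:
  whole = 4 beats
  dotted half = 3 beats
  dotted quarter = 1.5 beats
  dotted half = 3 beats
  dotted half = 3 beats
  half = 2 beats
  whole = 4 beats
  dotted half = 3 beats
Sum = 4 + 3 + 1.5 + 3 + 3 + 2 + 4 + 3
= 23.5 beats


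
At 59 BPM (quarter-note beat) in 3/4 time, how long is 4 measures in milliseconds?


Quarter-note beat duration = 60000 / 59 ms
Beats per measure (3/4) = 3
One measure = 3 × 60000 / 59 = 180000 / 59 ms
4 measures = 4 × 180000 / 59 = 720000 / 59
= 12203.4 ms


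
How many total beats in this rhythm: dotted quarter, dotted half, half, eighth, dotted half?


Solution.
Beat values:
  dotted quarter = 1.5 beats
  dotted half = 3 beats
  half = 2 beats
  eighth = 0.5 beats
  dotted half = 3 beats
Sum = 1.5 + 3 + 2 + 0.5 + 3
= 10 beats


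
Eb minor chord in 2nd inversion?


Step by step:
Root position: Eb Gb Bb
2nd inversion: move root and 3rd up an octave
Bass note: Bb
Notes (bottom to top) = Bb Eb Gb


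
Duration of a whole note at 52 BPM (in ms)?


Solution.
One quarter-note beat = 60000 / BPM = 60000 / 52 ms
Whole note = 4 × quarter note
Duration = 4 × 60000 / 52 = 240000 / 52
= 4615.4 ms


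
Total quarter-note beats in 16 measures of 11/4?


Time signature 11/4: the bottom number 4 means the quarter note gets one count
The top number 11 means 11 quarter-note beats per measure
Total = 11 × 16 measures
= 176 quarter-note beats


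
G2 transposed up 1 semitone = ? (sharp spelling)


Step by step:
G2: chromatic position 7 in octave 2 → absolute = 2×12 + 7 = 31
Transpose up 1: 31 + 1 = 32
32 = 2×12 + 8 → G# in octave 2
Result = G#2


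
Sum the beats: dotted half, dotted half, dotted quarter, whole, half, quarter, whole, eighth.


Working:
Beat values:
  dotted half = 3 beats
  dotted half = 3 beats
  dotted quarter = 1.5 beats
  whole = 4 beats
  half = 2 beats
  quarter = 1 beat
  whole = 4 beats
  eighth = 0.5 beats
Sum = 3 + 3 + 1.5 + 4 + 2 + 1 + 4 + 0.5
= 19 beats


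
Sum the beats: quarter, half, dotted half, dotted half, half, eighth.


Beat values:
  quarter = 1 beat
  half = 2 beats
  dotted half = 3 beats
  dotted half = 3 beats
  half = 2 beats
  eighth = 0.5 beats
Sum = 1 + 2 + 3 + 3 + 2 + 0.5
= 11.5 beats


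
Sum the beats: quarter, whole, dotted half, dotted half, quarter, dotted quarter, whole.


Beat values:
  quarter = 1 beat
  whole = 4 beats
  dotted half = 3 beats
  dotted half = 3 beats
  quarter = 1 beat
  dotted quarter = 1.5 beats
  whole = 4 beats
Sum = 1 + 4 + 3 + 3 + 1 + 1.5 + 4
= 17.5 beats


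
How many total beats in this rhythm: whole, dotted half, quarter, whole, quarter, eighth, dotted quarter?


Reasoning:
Beat values:
  whole = 4 beats
  dotted half = 3 beats
  quarter = 1 beat
  whole = 4 beats
  quarter = 1 beat
  eighth = 0.5 beats
  dotted quarter = 1.5 beats
Sum = 4 + 3 + 1 + 4 + 1 + 0.5 + 1.5
= 15 beats


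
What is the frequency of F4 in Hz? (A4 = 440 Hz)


f = 440 × 2^(n/12) where n = semitones from A4
F4: -4 semitones from A4
f = 440 × 2^(-4/12)
f = 349.23 Hz


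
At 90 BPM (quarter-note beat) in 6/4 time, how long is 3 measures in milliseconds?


Quarter-note beat duration = 60000 / 90 ms
Beats per measure (6/4) = 6
One measure = 6 × 60000 / 90 = 360000 / 90 ms
3 measures = 3 × 360000 / 90 = 1080000 / 90
= 12000.0 ms


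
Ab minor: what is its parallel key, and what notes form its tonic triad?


Working:
Parallel keys share the same tonic but differ in mode
Ab minor → parallel is Ab major
Tonic triad of Ab major = Ab C Eb
= Ab major; triad = Ab C Eb


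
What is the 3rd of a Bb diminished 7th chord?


Diminished 7th chord = root + minor 3rd + diminished 5th + diminished 7th
Seventh chords stack in thirds, so the letter names are B-D-F-A
Root: Bb
Minor 3rd above Bb: Db
Diminished 5th above Bb: Fb
Diminished 7th above Bb: Abb
The 3rd = Db


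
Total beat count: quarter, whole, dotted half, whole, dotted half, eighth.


Working:
Beat values:
  quarter = 1 beat
  whole = 4 beats
  dotted half = 3 beats
  whole = 4 beats
  dotted half = 3 beats
  eighth = 0.5 beats
Sum = 1 + 4 + 3 + 4 + 3 + 0.5
= 15.5 beats


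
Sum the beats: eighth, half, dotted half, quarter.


Beat values:
  eighth = 0.5 beats
  half = 2 beats
  dotted half = 3 beats
  quarter = 1 beat
Sum = 0.5 + 2 + 3 + 1
= 6.5 beats


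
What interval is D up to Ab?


Working:
Letter names: D → A spans 5 letter names → a 5th
Semitones: D → Ab = 6 half-steps
A 5th of 6 semitones is a diminished 5th
= diminished 5th


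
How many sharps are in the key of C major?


Sharp major keys follow the circle of fifths: C(0), G(1), D(2), A(3), E(4), B(5), F#(6), C#(7)
C major has 0 sharps
= 0 sharps


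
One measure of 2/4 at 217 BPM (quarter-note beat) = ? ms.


Quarter-note beat duration = 60000 / 217 ms
Beats per measure (2/4) = 2
One measure = 2 × 60000 / 217 = 120000 / 217 ms
= 553.0 ms


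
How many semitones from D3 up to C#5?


Solution.
Absolute semitone position = octave×12 + chromatic position
D3: 3×12 + 2 = 38
C#5: 5×12 + 1 = 61
Difference = 61 - 38 = 23
= 23 semitones


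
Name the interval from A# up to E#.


Reasoning:
Letter names: A → E spans 5 letter names → a 5th
Semitones: A# → E# = 7 half-steps
A 5th of 7 semitones is a perfect 5th
= perfect 5th


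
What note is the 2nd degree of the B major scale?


Step by step:
Major scale pattern: W-W-H-W-W-W-H (2-2-1-2-2-2-1 semitones)
Starting from B:
  B + 2 semitones → C#
  C# + 2 semitones → D#
  D# + 1 semitone → E
  E + 2 semitones → F#
  F# + 2 semitones → G#
  G# + 2 semitones → A#
  A# + 1 semitone → B
Scale: B C# D# E F# G# A#
Degree 2 = C#


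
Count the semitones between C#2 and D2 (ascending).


Reasoning:
Absolute semitone position = octave×12 + chromatic position
C#2: 2×12 + 1 = 25
D2: 2×12 + 2 = 26
Difference = 26 - 25 = 1
= 1 semitone


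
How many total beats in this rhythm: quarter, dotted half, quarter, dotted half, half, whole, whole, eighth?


Beat values:
  quarter = 1 beat
  dotted half = 3 beats
  quarter = 1 beat
  dotted half = 3 beats
  half = 2 beats
  whole = 4 beats
  whole = 4 beats
  eighth = 0.5 beats
Sum = 1 + 3 + 1 + 3 + 2 + 4 + 4 + 0.5
= 18.5 beats


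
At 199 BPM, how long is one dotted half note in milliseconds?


One quarter-note beat = 60000 / BPM = 60000 / 199 ms
Dotted half note = 3 × quarter note
Duration = 3 × 60000 / 199 = 180000 / 199
= 904.5 ms


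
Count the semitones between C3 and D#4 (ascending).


Reasoning:
Absolute semitone position = octave×12 + chromatic position
C3: 3×12 + 0 = 36
D#4: 4×12 + 3 = 51
Difference = 51 - 36 = 15
= 15 semitones


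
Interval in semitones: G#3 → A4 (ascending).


Reasoning:
Absolute semitone position = octave×12 + chromatic position
G#3: 3×12 + 8 = 44
A4: 4×12 + 9 = 57
Difference = 57 - 44 = 13
= 13 semitones


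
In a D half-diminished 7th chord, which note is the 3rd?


Let's work it out.
Half-diminished 7th chord = root + minor 3rd + diminished 5th + minor 7th
Seventh chords stack in thirds, so the letter names are D-F-A-C
Root: D
Minor 3rd above D: F
Diminished 5th above D: Ab
Minor 7th above D: C
The 3rd = F


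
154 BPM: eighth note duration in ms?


One quarter-note beat = 60000 / BPM = 60000 / 154 ms
Eighth note = 1/2 × quarter note
Duration = 1/2 × 60000 / 154 = 30000 / 154
= 194.8 ms


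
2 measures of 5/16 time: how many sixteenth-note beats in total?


Solution.
Time signature 5/16: the bottom number 16 means the sixteenth note gets one count
The top number 5 means 5 sixteenth-note beats per measure
Total = 5 × 2 measures
= 10 sixteenth-note beats


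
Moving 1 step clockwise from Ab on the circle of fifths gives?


Solution.
Each clockwise step on the circle of fifths moves up a perfect 5th
From Ab: Ab → Eb
= Eb


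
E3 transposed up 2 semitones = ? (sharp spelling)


Working:
E3: chromatic position 4 in octave 3 → absolute = 3×12 + 4 = 40
Transpose up 2: 40 + 2 = 42
42 = 3×12 + 6 → F# in octave 3
Result = F#3


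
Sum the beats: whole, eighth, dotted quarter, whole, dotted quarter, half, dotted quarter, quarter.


Working:
Beat values:
  whole = 4 beats
  eighth = 0.5 beats
  dotted quarter = 1.5 beats
  whole = 4 beats
  dotted quarter = 1.5 beats
  half = 2 beats
  dotted quarter = 1.5 beats
  quarter = 1 beat
Sum = 4 + 0.5 + 1.5 + 4 + 1.5 + 2 + 1.5 + 1
= 16 beats


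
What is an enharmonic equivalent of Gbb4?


Enharmonic notes sound the same pitch but are spelled with different letter names
Gbb and F name the same pitch class
= F4


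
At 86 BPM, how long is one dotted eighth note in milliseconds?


Let's work it out.
One quarter-note beat = 60000 / BPM = 60000 / 86 ms
Dotted eighth note = 3/4 × quarter note
Duration = 3/4 × 60000 / 86 = 45000 / 86
= 523.3 ms


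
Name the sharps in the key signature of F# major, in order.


Working:
Sharp major keys follow the circle of fifths: C(0), G(1), D(2), A(3), E(4), B(5), F#(6), C#(7)
F# major has 6 sharps
Order of sharps: F# C# G# D# A# E# B# → first 6: F#, C#, G#, D#, A#, E#
= F#, C#, G#, D#, A#, E#


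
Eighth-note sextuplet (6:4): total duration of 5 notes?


Working:
Sextuplet: 6 notes occupy the space of 4 eighth notes
Space = 4 × 1/2 = 2 beats
Each sextuplet note = 2 / 6 = 1/3 beats
5 notes = 5 × 1/3 = 5/3
= 5/3 beats


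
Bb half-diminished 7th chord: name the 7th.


Half-diminished 7th chord = root + minor 3rd + diminished 5th + minor 7th
Seventh chords stack in thirds, so the letter names are B-D-F-A
Root: Bb
Minor 3rd above Bb: Db
Diminished 5th above Bb: Fb
Minor 7th above Bb: Ab
The 7th = Ab


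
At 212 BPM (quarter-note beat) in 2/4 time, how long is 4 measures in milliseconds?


Let's work it out.
Quarter-note beat duration = 60000 / 212 ms
Beats per measure (2/4) = 2
One measure = 2 × 60000 / 212 = 120000 / 212 ms
4 measures = 4 × 120000 / 212 = 480000 / 212
= 2264.2 ms


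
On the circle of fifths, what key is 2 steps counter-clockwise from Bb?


Working:
Each counter-clockwise step moves down a perfect 5th (= up a perfect 4th)
From Bb: Bb → Eb → Ab
= Ab


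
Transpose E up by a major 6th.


major 6th: 6 letter names, 9 semitones
Letter: E + 5 → C
Pitch: E + 9 semitones, spelled as a C → C#
= C#


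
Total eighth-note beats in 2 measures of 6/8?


Time signature 6/8: the bottom number 8 means the eighth note gets one count
The top number 6 means 6 eighth-note beats per measure
Total = 6 × 2 measures
= 12 eighth-note beats


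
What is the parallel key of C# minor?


Step by step:
Parallel keys share the same tonic but differ in mode
C# minor → parallel is C# major
= C# major


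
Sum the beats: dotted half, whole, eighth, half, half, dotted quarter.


Beat values:
  dotted half = 3 beats
  whole = 4 beats
  eighth = 0.5 beats
  half = 2 beats
  half = 2 beats
  dotted quarter = 1.5 beats
Sum = 3 + 4 + 0.5 + 2 + 2 + 1.5
= 13 beats


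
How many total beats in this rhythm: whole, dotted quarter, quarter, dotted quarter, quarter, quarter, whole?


Let's work it out.
Beat values:
  whole = 4 beats
  dotted quarter = 1.5 beats
  quarter = 1 beat
  dotted quarter = 1.5 beats
  quarter = 1 beat
  quarter = 1 beat
  whole = 4 beats
Sum = 4 + 1.5 + 1 + 1.5 + 1 + 1 + 4
= 14 beats


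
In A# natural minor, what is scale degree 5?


Natural minor scale pattern: W-H-W-W-H-W-W (2-1-2-2-1-2-2 semitones)
Starting from A#:
  A# + 2 semitones → B#
  B# + 1 semitone → C#
  C# + 2 semitones → D#
  D# + 2 semitones → E#
  E# + 1 semitone → F#
  F# + 2 semitones → G#
  G# + 2 semitones → A#
Scale: A# B# C# D# E# F# G#
Degree 5 = E#


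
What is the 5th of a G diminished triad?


Diminished triad = root + minor 3rd (3 semitones) + diminished 5th (6 semitones)
A triad on G stacks thirds, so the chord tones use letter names G-B-D
Root: G
Minor 3rd above G: Bb
Diminished 5th above G: Db
The 5th = Db


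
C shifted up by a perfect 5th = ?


Reasoning:
perfect 5th: 5 letter names, 7 semitones
Letter: C + 4 → G
Pitch: C + 7 semitones, spelled as a G → G
= G


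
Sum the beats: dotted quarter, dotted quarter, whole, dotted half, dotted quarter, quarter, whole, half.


Beat values:
  dotted quarter = 1.5 beats
  dotted quarter = 1.5 beats
  whole = 4 beats
  dotted half = 3 beats
  dotted quarter = 1.5 beats
  quarter = 1 beat
  whole = 4 beats
  half = 2 beats
Sum = 1.5 + 1.5 + 4 + 3 + 1.5 + 1 + 4 + 2
= 18.5 beats


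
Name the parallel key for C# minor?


Step by step:
Parallel keys share the same tonic but differ in mode
C# minor → parallel is C# major
= C# major


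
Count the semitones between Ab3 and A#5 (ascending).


Let's work it out.
Absolute semitone position = octave×12 + chromatic position
Ab3: 3×12 + 8 = 44
A#5: 5×12 + 10 = 70
Difference = 70 - 44 = 26
= 26 semitones


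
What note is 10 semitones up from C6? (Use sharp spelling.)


Let's work it out.
C6: chromatic position 0 in octave 6 → absolute = 6×12 + 0 = 72
Transpose up 10: 72 + 10 = 82
82 = 6×12 + 10 → A# in octave 6
Result = A#6


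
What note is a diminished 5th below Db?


Step by step:
A 5th spans 5 letter names, so from D we land on G
A diminished 5th = 6 semitones below Db
Spell G at that pitch: G
= G


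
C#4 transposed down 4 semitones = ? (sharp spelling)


Working:
C#4: chromatic position 1 in octave 4 → absolute = 4×12 + 1 = 49
Transpose down 4: 49 - 4 = 45
45 = 3×12 + 9 → A in octave 3
Result = A3


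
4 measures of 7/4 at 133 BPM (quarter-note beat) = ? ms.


Working:
Quarter-note beat duration = 60000 / 133 ms
Beats per measure (7/4) = 7
One measure = 7 × 60000 / 133 = 420000 / 133 ms
4 measures = 4 × 420000 / 133 = 1680000 / 133
= 12631.6 ms


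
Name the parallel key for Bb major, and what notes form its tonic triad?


Solution.
Parallel keys share the same tonic but differ in mode
Bb major → parallel is Bb minor
Tonic triad of Bb minor = Bb Db F
= Bb minor; triad = Bb Db F


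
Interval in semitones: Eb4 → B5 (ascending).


Solution.
Absolute semitone position = octave×12 + chromatic position
Eb4: 4×12 + 3 = 51
B5: 5×12 + 11 = 71
Difference = 71 - 51 = 20
= 20 semitones


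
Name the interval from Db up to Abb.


Working:
Letter names: D → A spans 5 letter names → a 5th
Semitones: Db → Abb = 6 half-steps
A 5th of 6 semitones is a diminished 5th
= diminished 5th


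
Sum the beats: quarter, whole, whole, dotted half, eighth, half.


Beat values:
  quarter = 1 beat
  whole = 4 beats
  whole = 4 beats
  dotted half = 3 beats
  eighth = 0.5 beats
  half = 2 beats
Sum = 1 + 4 + 4 + 3 + 0.5 + 2
= 14.5 beats


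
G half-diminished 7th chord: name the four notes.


Half-diminished 7th chord = root + minor 3rd + diminished 5th + minor 7th
Seventh chords stack in thirds, so the letter names are G-B-D-F
Root: G
Minor 3rd above G: Bb
Diminished 5th above G: Db
Minor 7th above G: F
Chord = G Bb Db F


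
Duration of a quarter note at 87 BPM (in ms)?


Reasoning:
One quarter-note beat = 60000 / BPM = 60000 / 87 ms
Duration = 60000 / 87
= 689.7 ms


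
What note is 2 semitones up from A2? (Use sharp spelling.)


Solution.
A2: chromatic position 9 in octave 2 → absolute = 2×12 + 9 = 33
Transpose up 2: 33 + 2 = 35
35 = 2×12 + 11 → B in octave 2
Result = B2


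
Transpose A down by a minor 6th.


Let's work it out.
minor 6th: 6 letter names, 8 semitones
Letter: A - 5 → C
Pitch: A - 8 semitones, spelled as a C → C#
= C#


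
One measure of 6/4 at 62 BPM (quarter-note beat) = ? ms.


Step by step:
Quarter-note beat duration = 60000 / 62 ms
Beats per measure (6/4) = 6
One measure = 6 × 60000 / 62 = 360000 / 62 ms
= 5806.5 ms


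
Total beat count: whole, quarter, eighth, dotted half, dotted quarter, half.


Let's work it out.
Beat values:
  whole = 4 beats
  quarter = 1 beat
  eighth = 0.5 beats
  dotted half = 3 beats
  dotted quarter = 1.5 beats
  half = 2 beats
Sum = 4 + 1 + 0.5 + 3 + 1.5 + 2
= 12 beats


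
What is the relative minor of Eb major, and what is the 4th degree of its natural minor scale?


The relative minor shares the major's key signature and starts on its 6th degree
6th degree = a major 6th above the tonic; a major 6th above Eb is C
→ relative minor of Eb major is C minor
C natural minor scale: C D Eb F G Ab Bb
= C minor; 4th degree = F


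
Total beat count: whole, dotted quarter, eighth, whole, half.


Step by step:
Beat values:
  whole = 4 beats
  dotted quarter = 1.5 beats
  eighth = 0.5 beats
  whole = 4 beats
  half = 2 beats
Sum = 4 + 1.5 + 0.5 + 4 + 2
= 12 beats


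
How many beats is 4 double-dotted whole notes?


Solution.
Base whole note = 4 beats
Dot 1 adds half the previous value: +2
Dot 2 adds half the previous value: +1
One double-dotted whole = 4 + 2 + 1 = 7
4 of them = 4 × 7 = 28
= 28 beats


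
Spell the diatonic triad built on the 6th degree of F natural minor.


Working:
F natural minor scale: F G Ab Bb C Db Eb
Diatonic triad on degree 6 stacks scale notes 6, 1, 3: Db F Ab
Db→F = 4 semitones; Db→Ab = 7 semitones → major triad
= Db F Ab (major)


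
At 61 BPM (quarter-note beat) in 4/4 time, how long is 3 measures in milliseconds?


Solution.
Quarter-note beat duration = 60000 / 61 ms
Beats per measure (4/4) = 4
One measure = 4 × 60000 / 61 = 240000 / 61 ms
3 measures = 3 × 240000 / 61 = 720000 / 61
= 11803.3 ms


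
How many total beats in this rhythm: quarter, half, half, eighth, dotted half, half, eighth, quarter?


Working:
Beat values:
  quarter = 1 beat
  half = 2 beats
  half = 2 beats
  eighth = 0.5 beats
  dotted half = 3 beats
  half = 2 beats
  eighth = 0.5 beats
  quarter = 1 beat
Sum = 1 + 2 + 2 + 0.5 + 3 + 2 + 0.5 + 1
= 12 beats


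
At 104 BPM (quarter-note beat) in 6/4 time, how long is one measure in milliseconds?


Quarter-note beat duration = 60000 / 104 ms
Beats per measure (6/4) = 6
One measure = 6 × 60000 / 104 = 360000 / 104 ms
= 3461.5 ms


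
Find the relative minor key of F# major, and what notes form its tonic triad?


Solution.
The relative minor shares the major's key signature and starts on its 6th degree
6th degree = a major 6th above the tonic; a major 6th above F# is D#
→ relative minor of F# major is D# minor
Tonic triad of D# minor = root + minor 3rd + perfect 5th = D# F# A#
= D# minor; triad = D# F# A#


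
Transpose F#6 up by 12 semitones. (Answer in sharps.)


Let's work it out.
F#6: chromatic position 6 in octave 6 → absolute = 6×12 + 6 = 78
Transpose up 12: 78 + 12 = 90
90 = 7×12 + 6 → F# in octave 7
Result = F#7


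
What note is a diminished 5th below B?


Solution.
A 5th spans 5 letter names, so from B we land on E
A diminished 5th = 6 semitones below B
Spell E at that pitch: E#
= E#


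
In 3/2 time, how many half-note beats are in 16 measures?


Reasoning:
Time signature 3/2: the bottom number 2 means the half note gets one count
The top number 3 means 3 half-note beats per measure
Total = 3 × 16 measures
= 48 half-note beats


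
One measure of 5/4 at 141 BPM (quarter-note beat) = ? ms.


Quarter-note beat duration = 60000 / 141 ms
Beats per measure (5/4) = 5
One measure = 5 × 60000 / 141 = 300000 / 141 ms
= 2127.7 ms


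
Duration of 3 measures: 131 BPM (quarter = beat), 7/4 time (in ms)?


Quarter-note beat duration = 60000 / 131 ms
Beats per measure (7/4) = 7
One measure = 7 × 60000 / 131 = 420000 / 131 ms
3 measures = 3 × 420000 / 131 = 1260000 / 131
= 9618.3 ms


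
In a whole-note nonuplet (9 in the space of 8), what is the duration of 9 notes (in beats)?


Nonuplet: 9 notes occupy the space of 8 whole notes
Space = 8 × 4 = 32 beats
Each nonuplet note = 32 / 9 = 32/9 beats
9 notes = 9 × 32/9 = 32
= 32 beats


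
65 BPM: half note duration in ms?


One quarter-note beat = 60000 / BPM = 60000 / 65 ms
Half note = 2 × quarter note
Duration = 2 × 60000 / 65 = 120000 / 65
= 1846.2 ms


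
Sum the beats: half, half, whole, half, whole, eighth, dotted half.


Step by step:
Beat values:
  half = 2 beats
  half = 2 beats
  whole = 4 beats
  half = 2 beats
  whole = 4 beats
  eighth = 0.5 beats
  dotted half = 3 beats
Sum = 2 + 2 + 4 + 2 + 4 + 0.5 + 3
= 17.5 beats


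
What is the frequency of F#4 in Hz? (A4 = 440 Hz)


Reasoning:
f = 440 × 2^(n/12) where n = semitones from A4
F#4: -3 semitones from A4
f = 440 × 2^(-3/12)
f = 369.99 Hz


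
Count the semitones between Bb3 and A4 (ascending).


Let's work it out.
Absolute semitone position = octave×12 + chromatic position
Bb3: 3×12 + 10 = 46
A4: 4×12 + 9 = 57
Difference = 57 - 46 = 11
= 11 semitones


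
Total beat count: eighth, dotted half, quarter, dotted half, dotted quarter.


Let's work it out.
Beat values:
  eighth = 0.5 beats
  dotted half = 3 beats
  quarter = 1 beat
  dotted half = 3 beats
  dotted quarter = 1.5 beats
Sum = 0.5 + 3 + 1 + 3 + 1.5
= 9 beats


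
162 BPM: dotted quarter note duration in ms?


One quarter-note beat = 60000 / BPM = 60000 / 162 ms
Dotted quarter note = 3/2 × quarter note
Duration = 3/2 × 60000 / 162 = 90000 / 162
= 555.6 ms


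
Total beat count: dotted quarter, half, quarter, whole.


Beat values:
  dotted quarter = 1.5 beats
  half = 2 beats
  quarter = 1 beat
  whole = 4 beats
Sum = 1.5 + 2 + 1 + 4
= 8.5 beats


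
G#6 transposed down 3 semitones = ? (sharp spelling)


Let's work it out.
G#6: chromatic position 8 in octave 6 → absolute = 6×12 + 8 = 80
Transpose down 3: 80 - 3 = 77
77 = 6×12 + 5 → F in octave 6
Result = F6


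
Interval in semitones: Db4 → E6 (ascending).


Absolute semitone position = octave×12 + chromatic position
Db4: 4×12 + 1 = 49
E6: 6×12 + 4 = 76
Difference = 76 - 49 = 27
= 27 semitones


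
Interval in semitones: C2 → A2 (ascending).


Working:
Absolute semitone position = octave×12 + chromatic position
C2: 2×12 + 0 = 24
A2: 2×12 + 9 = 33
Difference = 33 - 24 = 9
= 9 semitones


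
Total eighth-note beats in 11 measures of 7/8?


Solution.
Time signature 7/8: the bottom number 8 means the eighth note gets one count
The top number 7 means 7 eighth-note beats per measure
Total = 7 × 11 measures
= 77 eighth-note beats


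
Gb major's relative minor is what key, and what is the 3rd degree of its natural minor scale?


Solution.
The relative minor shares the major's key signature and starts on its 6th degree
6th degree = a major 6th above the tonic; a major 6th above Gb is Eb
→ relative minor of Gb major is Eb minor
Eb natural minor scale: Eb F Gb Ab Bb Cb Db
= Eb minor; 3rd degree = Gb


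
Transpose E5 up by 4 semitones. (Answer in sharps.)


E5: chromatic position 4 in octave 5 → absolute = 5×12 + 4 = 64
Transpose up 4: 64 + 4 = 68
68 = 5×12 + 8 → G# in octave 5
Result = G#5


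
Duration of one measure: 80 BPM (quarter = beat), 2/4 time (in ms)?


Reasoning:
Quarter-note beat duration = 60000 / 80 ms
Beats per measure (2/4) = 2
One measure = 2 × 60000 / 80 = 120000 / 80 ms
= 1500.0 ms


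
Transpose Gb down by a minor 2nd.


Step by step:
minor 2nd: 2 letter names, 1 semitones
Letter: G - 1 → F
Pitch: Gb - 1 semitones, spelled as an F → F
= F


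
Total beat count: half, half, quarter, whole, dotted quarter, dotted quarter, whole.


Step by step:
Beat values:
  half = 2 beats
  half = 2 beats
  quarter = 1 beat
  whole = 4 beats
  dotted quarter = 1.5 beats
  dotted quarter = 1.5 beats
  whole = 4 beats
Sum = 2 + 2 + 1 + 4 + 1.5 + 1.5 + 4
= 16 beats


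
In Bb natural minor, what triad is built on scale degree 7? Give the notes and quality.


Step by step:
Bb natural minor scale: Bb C Db Eb F Gb Ab
Diatonic triad on degree 7 stacks scale notes 7, 2, 4: Ab C Eb
Ab→C = 4 semitones; Ab→Eb = 7 semitones → major triad
= Ab C Eb (major)


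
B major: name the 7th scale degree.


Working:
Major scale pattern: W-W-H-W-W-W-H (2-2-1-2-2-2-1 semitones)
Starting from B:
  B + 2 semitones → C#
  C# + 2 semitones → D#
  D# + 1 semitone → E
  E + 2 semitones → F#
  F# + 2 semitones → G#
  G# + 2 semitones → A#
  A# + 1 semitone → B
Scale: B C# D# E F# G# A#
Degree 7 = A#


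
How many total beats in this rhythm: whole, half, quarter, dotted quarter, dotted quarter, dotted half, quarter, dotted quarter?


Beat values:
  whole = 4 beats
  half = 2 beats
  quarter = 1 beat
  dotted quarter = 1.5 beats
  dotted quarter = 1.5 beats
  dotted half = 3 beats
  quarter = 1 beat
  dotted quarter = 1.5 beats
Sum = 4 + 2 + 1 + 1.5 + 1.5 + 3 + 1 + 1.5
= 15.5 beats


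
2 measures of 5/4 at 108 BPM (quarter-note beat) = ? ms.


Reasoning:
Quarter-note beat duration = 60000 / 108 ms
Beats per measure (5/4) = 5
One measure = 5 × 60000 / 108 = 300000 / 108 ms
2 measures = 2 × 300000 / 108 = 600000 / 108
= 5555.6 ms


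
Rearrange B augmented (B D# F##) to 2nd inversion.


Root position: B D# F##
2nd inversion: move root and 3rd up an octave
Bass note: F##
Notes (bottom to top) = F## B D#


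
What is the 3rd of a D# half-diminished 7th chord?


Let's work it out.
Half-diminished 7th chord = root + minor 3rd + diminished 5th + minor 7th
Seventh chords stack in thirds, so the letter names are D-F-A-C
Root: D#
Minor 3rd above D#: F#
Diminished 5th above D#: A
Minor 7th above D#: C#
The 3rd = F#


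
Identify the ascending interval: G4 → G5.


Letter names: G → G spans 8 letter names → an octave
Semitones: G4 → G5 = 12 half-steps
An octave of 12 semitones is a perfect octave
= perfect octave


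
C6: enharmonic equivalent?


Enharmonic notes sound the same pitch but are spelled with different letter names
C and Dbb name the same pitch class
= Dbb6


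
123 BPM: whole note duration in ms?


One quarter-note beat = 60000 / BPM = 60000 / 123 ms
Whole note = 4 × quarter note
Duration = 4 × 60000 / 123 = 240000 / 123
= 1951.2 ms


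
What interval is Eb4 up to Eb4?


Reasoning:
Letter names: E → E spans 1 letter name → a unison
Semitones: Eb4 → Eb4 = 0 half-steps
A unison of 0 semitones is a perfect unison
= perfect unison


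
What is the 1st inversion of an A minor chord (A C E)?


Let's work it out.
Root position: A C E
1st inversion: move root up an octave
Bass note: C
Notes (bottom to top) = C E A


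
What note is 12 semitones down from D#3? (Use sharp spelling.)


D#3: chromatic position 3 in octave 3 → absolute = 3×12 + 3 = 39
Transpose down 12: 39 - 12 = 27
27 = 2×12 + 3 → D# in octave 2
Result = D#2


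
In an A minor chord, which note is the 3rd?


Minor triad = root + minor 3rd (3 semitones) + perfect 5th (7 semitones)
A triad on A stacks thirds, so the chord tones use letter names A-C-E
Root: A
Minor 3rd above A: C
Perfect 5th above A: E
The 3rd = C


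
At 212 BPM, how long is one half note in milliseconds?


Reasoning:
One quarter-note beat = 60000 / BPM = 60000 / 212 ms
Half note = 2 × quarter note
Duration = 2 × 60000 / 212 = 120000 / 212
= 566.0 ms


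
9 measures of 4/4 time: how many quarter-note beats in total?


Working:
Time signature 4/4: the bottom number 4 means the quarter note gets one count
The top number 4 means 4 quarter-note beats per measure
Total = 4 × 9 measures
= 36 quarter-note beats


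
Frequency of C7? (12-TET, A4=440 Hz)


f = 440 × 2^(n/12) where n = semitones from A4
C7: 27 semitones from A4
f = 440 × 2^(27/12)
f = 2093.00 Hz


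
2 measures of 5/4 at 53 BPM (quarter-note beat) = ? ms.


Reasoning:
Quarter-note beat duration = 60000 / 53 ms
Beats per measure (5/4) = 5
One measure = 5 × 60000 / 53 = 300000 / 53 ms
2 measures = 2 × 300000 / 53 = 600000 / 53
= 11320.8 ms


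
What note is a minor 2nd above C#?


Reasoning:
A 2nd spans 2 letter names, so from C we land on D
A minor 2nd = 1 semitone above C#
Spell D at that pitch: D
= D


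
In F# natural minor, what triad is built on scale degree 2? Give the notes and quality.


F# natural minor scale: F# G# A B C# D E
Diatonic triad on degree 2 stacks scale notes 2, 4, 6: G# B D
G#→B = 3 semitones; G#→D = 6 semitones → diminished triad
= G# B D (diminished)


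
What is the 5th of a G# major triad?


Solution.
Major triad = root + major 3rd (4 semitones) + perfect 5th (7 semitones)
A triad on G# stacks thirds, so the chord tones use letter names G-B-D
Root: G#
Major 3rd above G#: B#
Perfect 5th above G#: D#
The 5th = D#


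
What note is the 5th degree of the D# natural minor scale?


Working:
Natural minor scale pattern: W-H-W-W-H-W-W (2-1-2-2-1-2-2 semitones)
Starting from D#:
  D# + 2 semitones → E#
  E# + 1 semitone → F#
  F# + 2 semitones → G#
  G# + 2 semitones → A#
  A# + 1 semitone → B
  B + 2 semitones → C#
  C# + 2 semitones → D#
Scale: D# E# F# G# A# B C#
Degree 5 = A#


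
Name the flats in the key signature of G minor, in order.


Working:
Flat minor keys: A(0), D(1), G(2), C(3), F(4), Bb(5), Eb(6), Ab(7)
G minor has 2 flats
Order of flats: Bb Eb Ab Db Gb Cb Fb → first 2: Bb, Eb
= Bb, Eb


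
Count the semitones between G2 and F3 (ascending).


Let's work it out.
Absolute semitone position = octave×12 + chromatic position
G2: 2×12 + 7 = 31
F3: 3×12 + 5 = 41
Difference = 41 - 31 = 10
= 10 semitones


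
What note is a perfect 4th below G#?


Solution.
A 4th spans 4 letter names, so from G we land on D
A perfect 4th = 5 semitones below G#
Spell D at that pitch: D#
= D#


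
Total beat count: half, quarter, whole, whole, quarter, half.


Step by step:
Beat values:
  half = 2 beats
  quarter = 1 beat
  whole = 4 beats
  whole = 4 beats
  quarter = 1 beat
  half = 2 beats
Sum = 2 + 1 + 4 + 4 + 1 + 2
= 14 beats


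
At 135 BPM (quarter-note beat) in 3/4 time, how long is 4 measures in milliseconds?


Step by step:
Quarter-note beat duration = 60000 / 135 ms
Beats per measure (3/4) = 3
One measure = 3 × 60000 / 135 = 180000 / 135 ms
4 measures = 4 × 180000 / 135 = 720000 / 135
= 5333.3 ms


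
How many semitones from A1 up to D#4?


Solution.
Absolute semitone position = octave×12 + chromatic position
A1: 1×12 + 9 = 21
D#4: 4×12 + 3 = 51
Difference = 51 - 21 = 30
= 30 semitones


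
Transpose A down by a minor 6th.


minor 6th: 6 letter names, 8 semitones
Letter: A - 5 → C
Pitch: A - 8 semitones, spelled as a C → C#
= C#


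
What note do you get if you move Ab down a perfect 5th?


Reasoning:
perfect 5th: 5 letter names, 7 semitones
Letter: A - 4 → D
Pitch: Ab - 7 semitones, spelled as a D → Db
= Db


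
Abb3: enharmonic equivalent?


Enharmonic notes sound the same pitch but are spelled with different letter names
Abb and G name the same pitch class
= G3


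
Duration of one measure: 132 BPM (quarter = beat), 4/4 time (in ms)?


Reasoning:
Quarter-note beat duration = 60000 / 132 ms
Beats per measure (4/4) = 4
One measure = 4 × 60000 / 132 = 240000 / 132 ms
= 1818.2 ms


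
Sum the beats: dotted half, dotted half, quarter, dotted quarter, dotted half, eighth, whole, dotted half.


Let's work it out.
Beat values:
  dotted half = 3 beats
  dotted half = 3 beats
  quarter = 1 beat
  dotted quarter = 1.5 beats
  dotted half = 3 beats
  eighth = 0.5 beats
  whole = 4 beats
  dotted half = 3 beats
Sum = 3 + 3 + 1 + 1.5 + 3 + 0.5 + 4 + 3
= 19 beats


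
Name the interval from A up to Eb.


Reasoning:
Letter names: A → E spans 5 letter names → a 5th
Semitones: A → Eb = 6 half-steps
A 5th of 6 semitones is a diminished 5th
= diminished 5th


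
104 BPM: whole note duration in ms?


Reasoning:
One quarter-note beat = 60000 / BPM = 60000 / 104 ms
Whole note = 4 × quarter note
Duration = 4 × 60000 / 104 = 240000 / 104
= 2307.7 ms


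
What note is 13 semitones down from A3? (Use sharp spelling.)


Working:
A3: chromatic position 9 in octave 3 → absolute = 3×12 + 9 = 45
Transpose down 13: 45 - 13 = 32
32 = 2×12 + 8 → G# in octave 2
Result = G#2


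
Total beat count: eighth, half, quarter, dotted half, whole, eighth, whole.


Step by step:
Beat values:
  eighth = 0.5 beats
  half = 2 beats
  quarter = 1 beat
  dotted half = 3 beats
  whole = 4 beats
  eighth = 0.5 beats
  whole = 4 beats
Sum = 0.5 + 2 + 1 + 3 + 4 + 0.5 + 4
= 15 beats
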